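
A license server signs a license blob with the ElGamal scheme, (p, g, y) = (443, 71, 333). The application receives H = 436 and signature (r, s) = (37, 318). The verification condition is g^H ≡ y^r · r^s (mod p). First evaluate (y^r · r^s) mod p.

333^37 mod 443 = 133
37^318 mod 443 = 203
y^r · r^s ≡ 133·203 = 26999 ≡ 419 (mod 443)

419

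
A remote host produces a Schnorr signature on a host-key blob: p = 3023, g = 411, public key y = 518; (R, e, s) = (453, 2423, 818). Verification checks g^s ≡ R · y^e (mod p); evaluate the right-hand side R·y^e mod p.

2040

Squares mod 3023: 518^1≡518, 518^2≡2300, 518^4≡2773, 518^8≡2040, 518^16≡1952, 518^32≡1324, 518^64≡2659, 518^128≡2507, 518^256≡232, 518^512≡2433, 518^1024≡455, 518^2048≡1461
2423 = 2048 + 256 + 64 + 32 + 16 + 4 + 2 + 1, so 518^2423 ≡ 1461·232·2659·1324·1952·2773·2300·518 ≡ 505 (mod 3023)
R · y^e ≡ 453·505 = 228765 ≡ 2040 (mod 3023)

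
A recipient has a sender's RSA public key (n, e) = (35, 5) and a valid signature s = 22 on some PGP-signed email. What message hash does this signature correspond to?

22

s^2 ≡ 22^2 = 484 ≡ 29
s^4 ≡ 29^2 = 841 ≡ 1
5 = 4 + 1, so s^5 ≡ 1·22 ≡ 22 (mod 35)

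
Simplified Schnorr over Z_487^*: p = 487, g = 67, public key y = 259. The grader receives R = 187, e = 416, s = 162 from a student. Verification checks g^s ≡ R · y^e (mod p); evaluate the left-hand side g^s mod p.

67^162 mod 487 = 1

1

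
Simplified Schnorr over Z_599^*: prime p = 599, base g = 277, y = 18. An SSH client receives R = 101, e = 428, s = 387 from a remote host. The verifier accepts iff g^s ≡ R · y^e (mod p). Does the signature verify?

verifies

g^s mod p:
277^2 = 76729 ≡ 57
277^4 ≡ 57^2 = 3249 ≡ 254
277^8 ≡ 254^2 = 64516 ≡ 423
277^16 ≡ 423^2 = 178929 ≡ 427
277^32 ≡ 427^2 = 182329 ≡ 233
277^64 ≡ 233^2 = 54289 ≡ 379
277^128 ≡ 379^2 = 143641 ≡ 480
277^256 ≡ 480^2 = 230400 ≡ 384
387 = 256 + 128 + 2 + 1, so 277^387 ≡ 384·480·57·277 ≡ 158 (mod 599)
R · y^e mod p:
18^2 = 324
18^4 ≡ 324^2 = 104976 ≡ 151
18^8 ≡ 151^2 = 22801 ≡ 39
18^16 ≡ 39^2 = 1521 ≡ 323
18^32 ≡ 323^2 = 104329 ≡ 103
18^64 ≡ 103^2 = 10609 ≡ 426
18^128 ≡ 426^2 = 181476 ≡ 578
18^256 ≡ 578^2 = 334084 ≡ 441
428 = 256 + 128 + 32 + 8 + 4, so 18^428 ≡ 441·578·103·39·151 ≡ 221 (mod 599)
101·221 = 22321 ≡ 158 (mod 599)
158 ≡ 158 (mod 599); signature holds.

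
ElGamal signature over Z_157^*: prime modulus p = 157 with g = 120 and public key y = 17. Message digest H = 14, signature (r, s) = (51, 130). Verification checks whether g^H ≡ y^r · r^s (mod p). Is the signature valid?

invalid

Left side g^H mod p:
120^2 = 14400 ≡ 113
120^4 ≡ 113^2 = 12769 ≡ 52
120^8 ≡ 52^2 = 2704 ≡ 35
14 = 8 + 4 + 2, so 120^14 ≡ 35·52·113 ≡ 147 (mod 157)
Right side y^r · r^s mod p:
17^2 = 289 ≡ 132
17^4 ≡ 132^2 = 17424 ≡ 154
17^8 ≡ 154^2 = 23716 ≡ 9
17^16 ≡ 9^2 = 81
17^32 ≡ 81^2 = 6561 ≡ 124
51 = 32 + 16 + 2 + 1, so 17^51 ≡ 124·81·132·17 ≡ 130 (mod 157)
51^2 = 2601 ≡ 89
51^4 ≡ 89^2 = 7921 ≡ 71
51^8 ≡ 71^2 = 5041 ≡ 17
51^16 ≡ 17^2 = 289 ≡ 132
51^32 ≡ 132^2 = 17424 ≡ 154
51^64 ≡ 154^2 = 23716 ≡ 9
51^128 ≡ 9^2 = 81
130 = 128 + 2, so 51^130 ≡ 81·89 ≡ 144 (mod 157)
130·144 = 18720 ≡ 37 (mod 157)
147 ≠ 37, so verification fails.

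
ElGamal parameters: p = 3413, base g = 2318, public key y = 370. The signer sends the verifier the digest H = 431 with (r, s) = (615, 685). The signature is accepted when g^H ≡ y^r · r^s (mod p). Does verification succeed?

Left side g^H mod p:
2318^2 = 5373124 ≡ 1062
2318^4 ≡ 1062^2 = 1127844 ≡ 1554
2318^8 ≡ 1554^2 = 2414916 ≡ 1925
2318^16 ≡ 1925^2 = 3705625 ≡ 2520
2318^32 ≡ 2520^2 = 6350400 ≡ 2220
2318^64 ≡ 2220^2 = 4928400 ≡ 28
2318^128 ≡ 28^2 = 784
2318^256 ≡ 784^2 = 614656 ≡ 316
431 = 256 + 128 + 32 + 8 + 4 + 2 + 1, so 2318^431 ≡ 316·784·2220·1925·1554·1062·2318 ≡ 804 (mod 3413)
Right side y^r · r^s mod p:
370^2 = 136900 ≡ 380
370^4 ≡ 380^2 = 144400 ≡ 1054
370^8 ≡ 1054^2 = 1110916 ≡ 1691
370^16 ≡ 1691^2 = 2859481 ≡ 2800
370^32 ≡ 2800^2 = 7840000 ≡ 339
370^64 ≡ 339^2 = 114921 ≡ 2292
370^128 ≡ 2292^2 = 5253264 ≡ 657
370^256 ≡ 657^2 = 431649 ≡ 1611
370^512 ≡ 1611^2 = 2595321 ≡ 1441
615 = 512 + 64 + 32 + 4 + 2 + 1, so 370^615 ≡ 1441·2292·339·1054·380·370 ≡ 277 (mod 3413)
615^2 = 378225 ≡ 2795
615^4 ≡ 2795^2 = 7812025 ≡ 3081
615^8 ≡ 3081^2 = 9492561 ≡ 1008
615^16 ≡ 1008^2 = 1016064 ≡ 2403
615^32 ≡ 2403^2 = 5774409 ≡ 3026
615^64 ≡ 3026^2 = 9156676 ≡ 3010
615^128 ≡ 3010^2 = 9060100 ≡ 1998
615^256 ≡ 1998^2 = 3992004 ≡ 2207
615^512 ≡ 2207^2 = 4870849 ≡ 498
685 = 512 + 128 + 32 + 8 + 4 + 1, so 615^685 ≡ 498·1998·3026·1008·3081·615 ≡ 943 (mod 3413)
277·943 = 261211 ≡ 1823 (mod 3413)
804 ≠ 1823, so verification fails.

fails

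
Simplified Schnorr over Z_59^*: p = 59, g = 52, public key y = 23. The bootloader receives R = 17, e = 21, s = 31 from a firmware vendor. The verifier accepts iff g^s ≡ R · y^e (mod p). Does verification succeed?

g^s mod p:
Squares mod 59: 52^1≡52, 52^2≡49, 52^4≡41, 52^8≡29, 52^16≡15
31 = 16 + 8 + 4 + 2 + 1, so 52^31 ≡ 15·29·41·49·52 ≡ 10 (mod 59)
R · y^e mod p:
Squares mod 59: 23^1≡23, 23^2≡57, 23^4≡4, 23^8≡16, 23^16≡20
21 = 16 + 4 + 1, so 23^21 ≡ 20·4·23 ≡ 11 (mod 59)
17·11 = 187 ≡ 10 (mod 59)
10 ≡ 10 (mod 59); signature holds.

passes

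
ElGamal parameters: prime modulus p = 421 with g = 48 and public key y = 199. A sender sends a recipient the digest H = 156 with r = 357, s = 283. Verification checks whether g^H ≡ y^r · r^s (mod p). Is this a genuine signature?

forged

Left side g^H mod p:
48^156 mod 421 = 139
Right side y^r · r^s mod p:
199^357 mod 421 = 354
357^283 mod 421 = 139
354·139 = 49206 ≡ 370 (mod 421)
139 ≠ 370, so verification fails.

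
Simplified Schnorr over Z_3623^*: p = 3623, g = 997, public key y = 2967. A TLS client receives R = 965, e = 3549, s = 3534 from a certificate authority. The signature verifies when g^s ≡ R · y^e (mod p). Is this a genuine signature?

g^s mod p:
997^3534 mod 3623 = 3118
R · y^e mod p:
2967^3549 mod 3623 = 3453
965·3453 = 3332145 ≡ 2608 (mod 3623)
3118 ≠ 2608; the check fails.

forged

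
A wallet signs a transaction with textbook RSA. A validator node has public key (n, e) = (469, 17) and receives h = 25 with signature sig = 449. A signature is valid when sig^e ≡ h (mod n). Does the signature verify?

does not verify

Squares mod 469: sig^1≡449, sig^2≡400, sig^4≡71, sig^8≡351, sig^16≡323
17 = 16 + 1, so sig^17 ≡ 323·449 ≡ 106 (mod 469)
The recovered value 106 does not match the digest 25.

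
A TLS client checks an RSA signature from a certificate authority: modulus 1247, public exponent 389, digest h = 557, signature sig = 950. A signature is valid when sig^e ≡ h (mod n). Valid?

yes

sig^2 ≡ 950^2 = 902500 ≡ 919
sig^4 ≡ 919^2 = 844561 ≡ 342
sig^8 ≡ 342^2 = 116964 ≡ 993
sig^16 ≡ 993^2 = 986049 ≡ 919
sig^32 ≡ 919^2 = 844561 ≡ 342
sig^64 ≡ 342^2 = 116964 ≡ 993
sig^128 ≡ 993^2 = 986049 ≡ 919
sig^256 ≡ 919^2 = 844561 ≡ 342
389 = 256 + 128 + 4 + 1, so sig^389 ≡ 342·919·342·950 ≡ 557 (mod 1247)
Since 557 equals the digest 557, verification succeeds.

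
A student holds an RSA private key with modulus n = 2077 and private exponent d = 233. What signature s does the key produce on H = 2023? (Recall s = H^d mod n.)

H^2 ≡ 2023^2 = 4092529 ≡ 839
H^4 ≡ 839^2 = 703921 ≡ 1895
H^8 ≡ 1895^2 = 3591025 ≡ 1969
H^16 ≡ 1969^2 = 3876961 ≡ 1279
H^32 ≡ 1279^2 = 1635841 ≡ 1242
H^64 ≡ 1242^2 = 1542564 ≡ 1430
H^128 ≡ 1430^2 = 2044900 ≡ 1132
233 = 128 + 64 + 32 + 8 + 1, so H^233 ≡ 1132·1430·1242·1969·2023 ≡ 233 (mod 2077)

233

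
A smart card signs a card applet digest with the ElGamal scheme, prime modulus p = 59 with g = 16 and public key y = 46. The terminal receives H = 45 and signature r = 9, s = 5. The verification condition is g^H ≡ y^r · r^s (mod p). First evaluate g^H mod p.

5

Squares mod 59: 16^1≡16, 16^2≡20, 16^4≡46, 16^8≡51, 16^16≡5, 16^32≡25
45 = 32 + 8 + 4 + 1, so 16^45 ≡ 25·51·46·16 ≡ 5 (mod 59)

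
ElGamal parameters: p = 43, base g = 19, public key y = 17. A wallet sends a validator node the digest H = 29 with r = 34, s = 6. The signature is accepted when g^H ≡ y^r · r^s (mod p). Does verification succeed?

fails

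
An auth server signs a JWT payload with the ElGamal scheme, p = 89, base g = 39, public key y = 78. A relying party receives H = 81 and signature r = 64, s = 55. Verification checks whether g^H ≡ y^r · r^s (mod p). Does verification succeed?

passes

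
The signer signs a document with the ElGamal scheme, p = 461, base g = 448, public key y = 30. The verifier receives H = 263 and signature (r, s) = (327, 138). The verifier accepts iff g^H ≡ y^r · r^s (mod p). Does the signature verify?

does not verify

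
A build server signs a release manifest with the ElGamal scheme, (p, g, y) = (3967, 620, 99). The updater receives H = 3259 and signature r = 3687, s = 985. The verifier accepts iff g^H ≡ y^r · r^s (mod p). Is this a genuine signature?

Left side g^H mod p:
620^2 = 384400 ≡ 3568
620^4 ≡ 3568^2 = 12730624 ≡ 521
620^8 ≡ 521^2 = 271441 ≡ 1685
620^16 ≡ 1685^2 = 2839225 ≡ 2820
620^32 ≡ 2820^2 = 7952400 ≡ 2532
620^64 ≡ 2532^2 = 6411024 ≡ 352
620^128 ≡ 352^2 = 123904 ≡ 927
620^256 ≡ 927^2 = 859329 ≡ 2457
620^512 ≡ 2457^2 = 6036849 ≡ 3042
620^1024 ≡ 3042^2 = 9253764 ≡ 2720
620^2048 ≡ 2720^2 = 7398400 ≡ 3912
3259 = 2048 + 1024 + 128 + 32 + 16 + 8 + 2 + 1, so 620^3259 ≡ 3912·2720·927·2532·2820·1685·3568·620 ≡ 1396 (mod 3967)
Right side y^r · r^s mod p:
99^2 = 9801 ≡ 1867
99^4 ≡ 1867^2 = 3485689 ≡ 2663
99^8 ≡ 2663^2 = 7091569 ≡ 2540
99^16 ≡ 2540^2 = 6451600 ≡ 1258
99^32 ≡ 1258^2 = 1582564 ≡ 3698
99^64 ≡ 3698^2 = 13675204 ≡ 955
99^128 ≡ 955^2 = 912025 ≡ 3582
99^256 ≡ 3582^2 = 12830724 ≡ 1446
99^512 ≡ 1446^2 = 2090916 ≡ 307
99^1024 ≡ 307^2 = 94249 ≡ 3008
99^2048 ≡ 3008^2 = 9048064 ≡ 3304
3687 = 2048 + 1024 + 512 + 64 + 32 + 4 + 2 + 1, so 99^3687 ≡ 3304·3008·307·955·3698·2663·1867·99 ≡ 1156 (mod 3967)
3687^2 = 13593969 ≡ 3027
3687^4 ≡ 3027^2 = 9162729 ≡ 2926
3687^8 ≡ 2926^2 = 8561476 ≡ 690
3687^16 ≡ 690^2 = 476100 ≡ 60
3687^32 ≡ 60^2 = 3600
3687^64 ≡ 3600^2 = 12960000 ≡ 3778
3687^128 ≡ 3778^2 = 14273284 ≡ 18
3687^256 ≡ 18^2 = 324
3687^512 ≡ 324^2 = 104976 ≡ 1834
985 = 512 + 256 + 128 + 64 + 16 + 8 + 1, so 3687^985 ≡ 1834·324·18·3778·60·690·3687 ≡ 1293 (mod 3967)
1156·1293 = 1494708 ≡ 3116 (mod 3967)
1396 ≠ 3116, so verification fails.

forged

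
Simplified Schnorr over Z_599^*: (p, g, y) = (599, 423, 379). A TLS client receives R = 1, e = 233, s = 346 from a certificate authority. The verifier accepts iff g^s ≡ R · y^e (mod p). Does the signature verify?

verifies

g^s mod p:
423^2 = 178929 ≡ 427
423^4 ≡ 427^2 = 182329 ≡ 233
423^8 ≡ 233^2 = 54289 ≡ 379
423^16 ≡ 379^2 = 143641 ≡ 480
423^32 ≡ 480^2 = 230400 ≡ 384
423^64 ≡ 384^2 = 147456 ≡ 102
423^128 ≡ 102^2 = 10404 ≡ 221
423^256 ≡ 221^2 = 48841 ≡ 322
346 = 256 + 64 + 16 + 8 + 2, so 423^346 ≡ 322·102·480·379·427 ≡ 423 (mod 599)
R · y^e mod p:
379^2 = 143641 ≡ 480
379^4 ≡ 480^2 = 230400 ≡ 384
379^8 ≡ 384^2 = 147456 ≡ 102
379^16 ≡ 102^2 = 10404 ≡ 221
379^32 ≡ 221^2 = 48841 ≡ 322
379^64 ≡ 322^2 = 103684 ≡ 57
379^128 ≡ 57^2 = 3249 ≡ 254
233 = 128 + 64 + 32 + 8 + 1, so 379^233 ≡ 254·57·322·102·379 ≡ 423 (mod 599)
1·423 = 423 ≡ 423 (mod 599)
423 ≡ 423 (mod 599); signature holds.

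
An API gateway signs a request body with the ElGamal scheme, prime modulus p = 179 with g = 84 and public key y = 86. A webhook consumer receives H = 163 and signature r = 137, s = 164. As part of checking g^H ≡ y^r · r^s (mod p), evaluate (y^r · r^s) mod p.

Squares mod 179: 86^1≡86, 86^2≡57, 86^4≡27, 86^8≡13, 86^16≡169, 86^32≡100, 86^64≡155, 86^128≡39
137 = 128 + 8 + 1, so 86^137 ≡ 39·13·86 ≡ 105 (mod 179)
Squares mod 179: 137^1≡137, 137^2≡153, 137^4≡139, 137^8≡168, 137^16≡121, 137^32≡142, 137^64≡116, 137^128≡31
164 = 128 + 32 + 4, so 137^164 ≡ 31·142·139 ≡ 56 (mod 179)
y^r · r^s ≡ 105·56 = 5880 ≡ 152 (mod 179)

152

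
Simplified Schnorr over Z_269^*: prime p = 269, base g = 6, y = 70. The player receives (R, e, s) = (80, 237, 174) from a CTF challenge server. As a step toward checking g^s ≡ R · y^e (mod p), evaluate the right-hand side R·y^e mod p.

24

70^2 = 4900 ≡ 58
70^4 ≡ 58^2 = 3364 ≡ 136
70^8 ≡ 136^2 = 18496 ≡ 204
70^16 ≡ 204^2 = 41616 ≡ 190
70^32 ≡ 190^2 = 36100 ≡ 54
70^64 ≡ 54^2 = 2916 ≡ 226
70^128 ≡ 226^2 = 51076 ≡ 235
237 = 128 + 64 + 32 + 8 + 4 + 1, so 70^237 ≡ 235·226·54·204·136·70 ≡ 81 (mod 269)
R · y^e ≡ 80·81 = 6480 ≡ 24 (mod 269)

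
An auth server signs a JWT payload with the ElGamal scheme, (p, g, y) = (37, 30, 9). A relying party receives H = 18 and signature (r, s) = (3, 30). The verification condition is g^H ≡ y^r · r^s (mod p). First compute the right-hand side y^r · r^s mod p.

1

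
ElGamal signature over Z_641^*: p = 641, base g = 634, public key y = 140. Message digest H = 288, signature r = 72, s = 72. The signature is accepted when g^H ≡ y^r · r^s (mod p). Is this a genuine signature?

forged

Left side g^H mod p:
634^2 = 401956 ≡ 49
634^4 ≡ 49^2 = 2401 ≡ 478
634^8 ≡ 478^2 = 228484 ≡ 288
634^16 ≡ 288^2 = 82944 ≡ 255
634^32 ≡ 255^2 = 65025 ≡ 284
634^64 ≡ 284^2 = 80656 ≡ 531
634^128 ≡ 531^2 = 281961 ≡ 562
634^256 ≡ 562^2 = 315844 ≡ 472
288 = 256 + 32, so 634^288 ≡ 472·284 ≡ 79 (mod 641)
Right side y^r · r^s mod p:
140^2 = 19600 ≡ 370
140^4 ≡ 370^2 = 136900 ≡ 367
140^8 ≡ 367^2 = 134689 ≡ 79
140^16 ≡ 79^2 = 6241 ≡ 472
140^32 ≡ 472^2 = 222784 ≡ 357
140^64 ≡ 357^2 = 127449 ≡ 531
72 = 64 + 8, so 140^72 ≡ 531·79 ≡ 284 (mod 641)
72^2 = 5184 ≡ 56
72^4 ≡ 56^2 = 3136 ≡ 572
72^8 ≡ 572^2 = 327184 ≡ 274
72^16 ≡ 274^2 = 75076 ≡ 79
72^32 ≡ 79^2 = 6241 ≡ 472
72^64 ≡ 472^2 = 222784 ≡ 357
72 = 64 + 8, so 72^72 ≡ 357·274 ≡ 386 (mod 641)
284·386 = 109624 ≡ 13 (mod 641)
79 ≠ 13, so verification fails.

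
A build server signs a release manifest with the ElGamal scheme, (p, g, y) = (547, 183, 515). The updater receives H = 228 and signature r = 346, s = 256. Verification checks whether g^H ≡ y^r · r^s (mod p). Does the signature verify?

does not verify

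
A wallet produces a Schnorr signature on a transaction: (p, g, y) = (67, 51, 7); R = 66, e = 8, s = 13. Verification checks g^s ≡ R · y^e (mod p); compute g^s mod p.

51^13 mod 67 = 13

13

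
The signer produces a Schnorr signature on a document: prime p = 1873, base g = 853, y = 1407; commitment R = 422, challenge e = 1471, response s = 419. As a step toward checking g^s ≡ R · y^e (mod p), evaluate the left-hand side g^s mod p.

Squares mod 1873: 853^1≡853, 853^2≡885, 853^4≡311, 853^8≡1198, 853^16≡486, 853^32≡198, 853^64≡1744, 853^128≡1657, 853^256≡1704
419 = 256 + 128 + 32 + 2 + 1, so 853^419 ≡ 1704·1657·198·885·853 ≡ 1348 (mod 1873)

1348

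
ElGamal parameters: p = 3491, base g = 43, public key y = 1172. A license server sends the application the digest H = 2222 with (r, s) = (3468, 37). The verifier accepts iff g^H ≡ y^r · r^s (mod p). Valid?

Left side g^H mod p:
Squares mod 3491: 43^1≡43, 43^2≡1849, 43^4≡1112, 43^8≡730, 43^16≡2268, 43^32≡1581, 43^64≡5, 43^128≡25, 43^256≡625, 43^512≡3124, 43^1024≡2031, 43^2048≡2090
2222 = 2048 + 128 + 32 + 8 + 4 + 2, so 43^2222 ≡ 2090·25·1581·730·1112·1849 ≡ 2602 (mod 3491)
Right side y^r · r^s mod p:
Squares mod 3491: 1172^1≡1172, 1172^2≡1621, 1172^4≡2409, 1172^8≡1239, 1172^16≡2572, 1172^32≡3230, 1172^64≡1792, 1172^128≡3035, 1172^256≡1967, 1172^512≡1061, 1172^1024≡1619, 1172^2048≡2911
3468 = 2048 + 1024 + 256 + 128 + 8 + 4, so 1172^3468 ≡ 2911·1619·1967·3035·1239·2409 ≡ 1855 (mod 3491)
Squares mod 3491: 3468^1≡3468, 3468^2≡529, 3468^4≡561, 3468^8≡531, 3468^16≡2681, 3468^32≡3283
37 = 32 + 4 + 1, so 3468^37 ≡ 3283·561·3468 ≡ 2736 (mod 3491)
1855·2736 = 5075280 ≡ 2857 (mod 3491)
2602 ≠ 2857, so verification fails.

no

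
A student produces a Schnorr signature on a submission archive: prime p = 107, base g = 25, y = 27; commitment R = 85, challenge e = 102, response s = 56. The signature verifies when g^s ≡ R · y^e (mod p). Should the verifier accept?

g^s mod p:
25^2 = 625 ≡ 90
25^4 ≡ 90^2 = 8100 ≡ 75
25^8 ≡ 75^2 = 5625 ≡ 61
25^16 ≡ 61^2 = 3721 ≡ 83
25^32 ≡ 83^2 = 6889 ≡ 41
56 = 32 + 16 + 8, so 25^56 ≡ 41·83·61 ≡ 3 (mod 107)
R · y^e mod p:
27^2 = 729 ≡ 87
27^4 ≡ 87^2 = 7569 ≡ 79
27^8 ≡ 79^2 = 6241 ≡ 35
27^16 ≡ 35^2 = 1225 ≡ 48
27^32 ≡ 48^2 = 2304 ≡ 57
27^64 ≡ 57^2 = 3249 ≡ 39
102 = 64 + 32 + 4 + 2, so 27^102 ≡ 39·57·79·87 ≡ 42 (mod 107)
85·42 = 3570 ≡ 39 (mod 107)
3 ≠ 39; the check fails.

reject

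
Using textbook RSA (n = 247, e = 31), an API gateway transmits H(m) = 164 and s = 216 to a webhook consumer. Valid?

s^2 ≡ 216^2 = 46656 ≡ 220
s^4 ≡ 220^2 = 48400 ≡ 235
s^8 ≡ 235^2 = 55225 ≡ 144
s^16 ≡ 144^2 = 20736 ≡ 235
31 = 16 + 8 + 4 + 2 + 1, so s^31 ≡ 235·144·235·220·216 ≡ 83 (mod 247)
s^31 mod 247 = 83, but H(m) = 164.

no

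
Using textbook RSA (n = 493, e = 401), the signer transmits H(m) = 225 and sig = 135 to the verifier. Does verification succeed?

fails

sig^2 ≡ 135^2 = 18225 ≡ 477
sig^4 ≡ 477^2 = 227529 ≡ 256
sig^8 ≡ 256^2 = 65536 ≡ 460
sig^16 ≡ 460^2 = 211600 ≡ 103
sig^32 ≡ 103^2 = 10609 ≡ 256
sig^64 ≡ 256^2 = 65536 ≡ 460
sig^128 ≡ 460^2 = 211600 ≡ 103
sig^256 ≡ 103^2 = 10609 ≡ 256
401 = 256 + 128 + 16 + 1, so sig^401 ≡ 256·103·103·135 ≡ 475 (mod 493)
sig^401 mod 493 = 475, but H(m) = 225.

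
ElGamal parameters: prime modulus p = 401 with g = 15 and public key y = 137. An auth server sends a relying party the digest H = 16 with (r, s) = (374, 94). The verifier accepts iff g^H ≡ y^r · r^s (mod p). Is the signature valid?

Left side g^H mod p:
15^2 = 225
15^4 ≡ 225^2 = 50625 ≡ 99
15^8 ≡ 99^2 = 9801 ≡ 177
15^16 ≡ 177^2 = 31329 ≡ 51
Right side y^r · r^s mod p:
137^2 = 18769 ≡ 323
137^4 ≡ 323^2 = 104329 ≡ 69
137^8 ≡ 69^2 = 4761 ≡ 350
137^16 ≡ 350^2 = 122500 ≡ 195
137^32 ≡ 195^2 = 38025 ≡ 331
137^64 ≡ 331^2 = 109561 ≡ 88
137^128 ≡ 88^2 = 7744 ≡ 125
137^256 ≡ 125^2 = 15625 ≡ 387
374 = 256 + 64 + 32 + 16 + 4 + 2, so 137^374 ≡ 387·88·331·195·69·323 ≡ 180 (mod 401)
374^2 = 139876 ≡ 328
374^4 ≡ 328^2 = 107584 ≡ 116
374^8 ≡ 116^2 = 13456 ≡ 223
374^16 ≡ 223^2 = 49729 ≡ 5
374^32 ≡ 5^2 = 25
374^64 ≡ 25^2 = 625 ≡ 224
94 = 64 + 16 + 8 + 4 + 2, so 374^94 ≡ 224·5·223·116·328 ≡ 154 (mod 401)
180·154 = 27720 ≡ 51 (mod 401)
51 ≡ 51 (mod 401), so the signature is genuine.

valid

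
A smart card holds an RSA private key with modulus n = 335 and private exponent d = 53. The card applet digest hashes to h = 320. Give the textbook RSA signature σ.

Squares mod 335: h^1≡320, h^2≡225, h^4≡40, h^8≡260, h^16≡265, h^32≡210
53 = 32 + 16 + 4 + 1, so h^53 ≡ 210·265·40·320 ≡ 120 (mod 335)

120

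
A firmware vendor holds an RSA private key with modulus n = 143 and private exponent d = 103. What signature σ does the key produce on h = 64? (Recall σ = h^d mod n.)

25

h^103 mod 143 = 25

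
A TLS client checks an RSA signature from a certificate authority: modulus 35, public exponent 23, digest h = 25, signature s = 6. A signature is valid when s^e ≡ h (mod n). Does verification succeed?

fails

s^2 ≡ 6^2 = 36 ≡ 1
s^4 ≡ 1^2 = 1
s^8 ≡ 1^2 = 1
s^16 ≡ 1^2 = 1
23 = 16 + 4 + 2 + 1, so s^23 ≡ 1·1·1·6 ≡ 6 (mod 35)
s^23 mod 35 = 6, but h = 25.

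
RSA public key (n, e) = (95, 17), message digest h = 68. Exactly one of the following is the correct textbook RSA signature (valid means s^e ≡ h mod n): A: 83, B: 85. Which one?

A

Candidate A: Squares mod 95: 83^1≡83, 83^2≡49, 83^4≡26, 83^8≡11, 83^16≡26; 17 = 16 + 1, so 83^17 ≡ 26·83 ≡ 68 (mod 95)
  → matches h = 68
Candidate B: Squares mod 95: 85^1≡85, 85^2≡5, 85^4≡25, 85^8≡55, 85^16≡80; 17 = 16 + 1, so 85^17 ≡ 80·85 ≡ 55 (mod 95)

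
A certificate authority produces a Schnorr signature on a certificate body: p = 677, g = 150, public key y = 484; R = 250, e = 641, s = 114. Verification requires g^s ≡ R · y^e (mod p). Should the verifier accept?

g^s mod p:
Squares mod 677: 150^1≡150, 150^2≡159, 150^4≡232, 150^8≡341, 150^16≡514, 150^32≡166, 150^64≡476
114 = 64 + 32 + 16 + 2, so 150^114 ≡ 476·166·514·159 ≡ 305 (mod 677)
R · y^e mod p:
Squares mod 677: 484^1≡484, 484^2≡14, 484^4≡196, 484^8≡504, 484^16≡141, 484^32≡248, 484^64≡574, 484^128≡454, 484^256≡308, 484^512≡84
641 = 512 + 128 + 1, so 484^641 ≡ 84·454·484 ≡ 96 (mod 677)
250·96 = 24000 ≡ 305 (mod 677)
305 ≡ 305 (mod 677); signature holds.

accept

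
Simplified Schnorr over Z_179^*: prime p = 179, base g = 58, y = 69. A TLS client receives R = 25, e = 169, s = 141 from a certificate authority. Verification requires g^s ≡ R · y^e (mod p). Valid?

yes

g^s mod p:
58^2 = 3364 ≡ 142
58^4 ≡ 142^2 = 20164 ≡ 116
58^8 ≡ 116^2 = 13456 ≡ 31
58^16 ≡ 31^2 = 961 ≡ 66
58^32 ≡ 66^2 = 4356 ≡ 60
58^64 ≡ 60^2 = 3600 ≡ 20
58^128 ≡ 20^2 = 400 ≡ 42
141 = 128 + 8 + 4 + 1, so 58^141 ≡ 42·31·116·58 ≡ 133 (mod 179)
R · y^e mod p:
69^2 = 4761 ≡ 107
69^4 ≡ 107^2 = 11449 ≡ 172
69^8 ≡ 172^2 = 29584 ≡ 49
69^16 ≡ 49^2 = 2401 ≡ 74
69^32 ≡ 74^2 = 5476 ≡ 106
69^64 ≡ 106^2 = 11236 ≡ 138
69^128 ≡ 138^2 = 19044 ≡ 70
169 = 128 + 32 + 8 + 1, so 69^169 ≡ 70·106·49·69 ≡ 170 (mod 179)
25·170 = 4250 ≡ 133 (mod 179)
133 ≡ 133 (mod 179); signature holds.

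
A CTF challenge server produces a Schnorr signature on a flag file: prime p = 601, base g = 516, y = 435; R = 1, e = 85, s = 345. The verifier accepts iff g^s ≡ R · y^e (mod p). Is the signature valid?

invalid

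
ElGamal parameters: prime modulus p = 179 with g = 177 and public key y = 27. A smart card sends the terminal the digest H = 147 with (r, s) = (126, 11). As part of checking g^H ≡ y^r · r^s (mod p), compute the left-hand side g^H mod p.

Squares mod 179: 177^1≡177, 177^2≡4, 177^4≡16, 177^8≡77, 177^16≡22, 177^32≡126, 177^64≡124, 177^128≡161
147 = 128 + 16 + 2 + 1, so 177^147 ≡ 161·22·4·177 ≡ 125 (mod 179)

125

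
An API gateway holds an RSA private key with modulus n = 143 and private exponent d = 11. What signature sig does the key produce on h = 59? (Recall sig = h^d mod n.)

h^2 ≡ 59^2 = 3481 ≡ 49
h^4 ≡ 49^2 = 2401 ≡ 113
h^8 ≡ 113^2 = 12769 ≡ 42
11 = 8 + 2 + 1, so h^11 ≡ 42·49·59 ≡ 15 (mod 143)

15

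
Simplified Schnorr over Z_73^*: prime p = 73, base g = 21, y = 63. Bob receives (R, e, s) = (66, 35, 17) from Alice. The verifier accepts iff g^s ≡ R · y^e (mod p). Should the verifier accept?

reject

g^s mod p:
21^2 = 441 ≡ 3
21^4 ≡ 3^2 = 9
21^8 ≡ 9^2 = 81 ≡ 8
21^16 ≡ 8^2 = 64
17 = 16 + 1, so 21^17 ≡ 64·21 ≡ 30 (mod 73)
R · y^e mod p:
63^2 = 3969 ≡ 27
63^4 ≡ 27^2 = 729 ≡ 72
63^8 ≡ 72^2 = 5184 ≡ 1
63^16 ≡ 1^2 = 1
63^32 ≡ 1^2 = 1
35 = 32 + 2 + 1, so 63^35 ≡ 1·27·63 ≡ 22 (mod 73)
66·22 = 1452 ≡ 65 (mod 73)
30 ≠ 65; the check fails.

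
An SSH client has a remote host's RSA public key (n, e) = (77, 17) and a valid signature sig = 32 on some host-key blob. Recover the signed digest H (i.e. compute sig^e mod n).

65

sig^17 mod 77 = 65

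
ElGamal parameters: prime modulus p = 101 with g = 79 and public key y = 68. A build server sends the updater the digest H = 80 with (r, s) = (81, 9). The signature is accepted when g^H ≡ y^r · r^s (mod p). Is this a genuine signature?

forged

Left side g^H mod p:
79^2 = 6241 ≡ 80
79^4 ≡ 80^2 = 6400 ≡ 37
79^8 ≡ 37^2 = 1369 ≡ 56
79^16 ≡ 56^2 = 3136 ≡ 5
79^32 ≡ 5^2 = 25
79^64 ≡ 25^2 = 625 ≡ 19
80 = 64 + 16, so 79^80 ≡ 19·5 ≡ 95 (mod 101)
Right side y^r · r^s mod p:
68^2 = 4624 ≡ 79
68^4 ≡ 79^2 = 6241 ≡ 80
68^8 ≡ 80^2 = 6400 ≡ 37
68^16 ≡ 37^2 = 1369 ≡ 56
68^32 ≡ 56^2 = 3136 ≡ 5
68^64 ≡ 5^2 = 25
81 = 64 + 16 + 1, so 68^81 ≡ 25·56·68 ≡ 58 (mod 101)
81^2 = 6561 ≡ 97
81^4 ≡ 97^2 = 9409 ≡ 16
81^8 ≡ 16^2 = 256 ≡ 54
9 = 8 + 1, so 81^9 ≡ 54·81 ≡ 31 (mod 101)
58·31 = 1798 ≡ 81 (mod 101)
95 ≠ 81, so verification fails.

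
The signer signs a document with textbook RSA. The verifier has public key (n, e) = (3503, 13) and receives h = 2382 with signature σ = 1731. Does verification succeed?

σ^2 ≡ 1731^2 = 2996361 ≡ 1296
σ^4 ≡ 1296^2 = 1679616 ≡ 1679
σ^8 ≡ 1679^2 = 2819041 ≡ 2629
13 = 8 + 4 + 1, so σ^13 ≡ 2629·1679·1731 ≡ 2382 (mod 3503)
Since 2382 equals the digest 2382, verification succeeds.

passes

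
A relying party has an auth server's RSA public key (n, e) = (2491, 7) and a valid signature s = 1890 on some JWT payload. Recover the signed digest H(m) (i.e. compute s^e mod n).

2207

s^2 ≡ 1890^2 = 3572100 ≡ 6
s^4 ≡ 6^2 = 36
7 = 4 + 2 + 1, so s^7 ≡ 36·6·1890 ≡ 2207 (mod 2491)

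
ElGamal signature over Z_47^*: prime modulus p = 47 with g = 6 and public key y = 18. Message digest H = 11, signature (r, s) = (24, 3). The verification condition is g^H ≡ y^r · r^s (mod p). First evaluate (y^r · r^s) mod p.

14

18^2 = 324 ≡ 42
18^4 ≡ 42^2 = 1764 ≡ 25
18^8 ≡ 25^2 = 625 ≡ 14
18^16 ≡ 14^2 = 196 ≡ 8
24 = 16 + 8, so 18^24 ≡ 8·14 ≡ 18 (mod 47)
24^2 = 576 ≡ 12
3 = 2 + 1, so 24^3 ≡ 12·24 ≡ 6 (mod 47)
y^r · r^s ≡ 18·6 = 108 ≡ 14 (mod 47)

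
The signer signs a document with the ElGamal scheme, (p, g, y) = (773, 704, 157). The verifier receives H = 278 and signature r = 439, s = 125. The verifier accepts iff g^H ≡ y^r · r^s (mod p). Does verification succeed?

fails

Left side g^H mod p:
704^2 = 495616 ≡ 123
704^4 ≡ 123^2 = 15129 ≡ 442
704^8 ≡ 442^2 = 195364 ≡ 568
704^16 ≡ 568^2 = 322624 ≡ 283
704^32 ≡ 283^2 = 80089 ≡ 470
704^64 ≡ 470^2 = 220900 ≡ 595
704^128 ≡ 595^2 = 354025 ≡ 764
704^256 ≡ 764^2 = 583696 ≡ 81
278 = 256 + 16 + 4 + 2, so 704^278 ≡ 81·283·442·123 ≡ 445 (mod 773)
Right side y^r · r^s mod p:
157^2 = 24649 ≡ 686
157^4 ≡ 686^2 = 470596 ≡ 612
157^8 ≡ 612^2 = 374544 ≡ 412
157^16 ≡ 412^2 = 169744 ≡ 457
157^32 ≡ 457^2 = 208849 ≡ 139
157^64 ≡ 139^2 = 19321 ≡ 769
157^128 ≡ 769^2 = 591361 ≡ 16
157^256 ≡ 16^2 = 256
439 = 256 + 128 + 32 + 16 + 4 + 2 + 1, so 157^439 ≡ 256·16·139·457·612·686·157 ≡ 91 (mod 773)
439^2 = 192721 ≡ 244
439^4 ≡ 244^2 = 59536 ≡ 15
439^8 ≡ 15^2 = 225
439^16 ≡ 225^2 = 50625 ≡ 380
439^32 ≡ 380^2 = 144400 ≡ 622
439^64 ≡ 622^2 = 386884 ≡ 384
125 = 64 + 32 + 16 + 8 + 4 + 1, so 439^125 ≡ 384·622·380·225·15·439 ≡ 505 (mod 773)
91·505 = 45955 ≡ 348 (mod 773)
445 ≠ 348, so verification fails.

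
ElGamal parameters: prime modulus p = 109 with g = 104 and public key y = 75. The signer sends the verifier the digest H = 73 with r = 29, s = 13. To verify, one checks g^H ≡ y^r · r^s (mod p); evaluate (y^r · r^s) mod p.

102

75^2 = 5625 ≡ 66
75^4 ≡ 66^2 = 4356 ≡ 105
75^8 ≡ 105^2 = 11025 ≡ 16
75^16 ≡ 16^2 = 256 ≡ 38
29 = 16 + 8 + 4 + 1, so 75^29 ≡ 38·16·105·75 ≡ 66 (mod 109)
29^2 = 841 ≡ 78
29^4 ≡ 78^2 = 6084 ≡ 89
29^8 ≡ 89^2 = 7921 ≡ 73
13 = 8 + 4 + 1, so 29^13 ≡ 73·89·29 ≡ 61 (mod 109)
y^r · r^s ≡ 66·61 = 4026 ≡ 102 (mod 109)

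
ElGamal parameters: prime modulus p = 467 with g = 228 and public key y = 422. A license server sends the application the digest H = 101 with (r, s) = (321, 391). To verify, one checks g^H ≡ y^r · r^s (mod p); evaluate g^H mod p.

282

228^2 = 51984 ≡ 147
228^4 ≡ 147^2 = 21609 ≡ 127
228^8 ≡ 127^2 = 16129 ≡ 251
228^16 ≡ 251^2 = 63001 ≡ 423
228^32 ≡ 423^2 = 178929 ≡ 68
228^64 ≡ 68^2 = 4624 ≡ 421
101 = 64 + 32 + 4 + 1, so 228^101 ≡ 421·68·127·228 ≡ 282 (mod 467)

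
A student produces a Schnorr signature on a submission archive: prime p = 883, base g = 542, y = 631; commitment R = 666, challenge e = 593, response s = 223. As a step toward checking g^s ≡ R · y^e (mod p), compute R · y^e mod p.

465

Squares mod 883: 631^1≡631, 631^2≡811, 631^4≡769, 631^8≡634, 631^16≡191, 631^32≡278, 631^64≡463, 631^128≡683, 631^256≡265, 631^512≡468
593 = 512 + 64 + 16 + 1, so 631^593 ≡ 468·463·191·631 ≡ 124 (mod 883)
R · y^e ≡ 666·124 = 82584 ≡ 465 (mod 883)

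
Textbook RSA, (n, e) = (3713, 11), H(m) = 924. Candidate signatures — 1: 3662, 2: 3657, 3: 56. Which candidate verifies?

2

Candidate 1: Squares mod 3713: 3662^1≡3662, 3662^2≡2601, 3662^4≡115, 3662^8≡2086; 11 = 8 + 2 + 1, so 3662^11 ≡ 2086·2601·3662 ≡ 1339 (mod 3713)
Candidate 2: Squares mod 3713: 3657^1≡3657, 3657^2≡3136, 3657^4≡2472, 3657^8≡2899; 11 = 8 + 2 + 1, so 3657^11 ≡ 2899·3136·3657 ≡ 924 (mod 3713)
  → matches H(m) = 924
Candidate 3: Squares mod 3713: 56^1≡56, 56^2≡3136, 56^4≡2472, 56^8≡2899; 11 = 8 + 2 + 1, so 56^11 ≡ 2899·3136·56 ≡ 2789 (mod 3713)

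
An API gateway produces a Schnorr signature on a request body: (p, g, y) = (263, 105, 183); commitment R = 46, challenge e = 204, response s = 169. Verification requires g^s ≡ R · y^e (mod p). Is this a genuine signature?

g^s mod p:
105^2 = 11025 ≡ 242
105^4 ≡ 242^2 = 58564 ≡ 178
105^8 ≡ 178^2 = 31684 ≡ 124
105^16 ≡ 124^2 = 15376 ≡ 122
105^32 ≡ 122^2 = 14884 ≡ 156
105^64 ≡ 156^2 = 24336 ≡ 140
105^128 ≡ 140^2 = 19600 ≡ 138
169 = 128 + 32 + 8 + 1, so 105^169 ≡ 138·156·124·105 ≡ 206 (mod 263)
R · y^e mod p:
183^2 = 33489 ≡ 88
183^4 ≡ 88^2 = 7744 ≡ 117
183^8 ≡ 117^2 = 13689 ≡ 13
183^16 ≡ 13^2 = 169
183^32 ≡ 169^2 = 28561 ≡ 157
183^64 ≡ 157^2 = 24649 ≡ 190
183^128 ≡ 190^2 = 36100 ≡ 69
204 = 128 + 64 + 8 + 4, so 183^204 ≡ 69·190·13·117 ≡ 176 (mod 263)
46·176 = 8096 ≡ 206 (mod 263)
206 ≡ 206 (mod 263); signature holds.

genuine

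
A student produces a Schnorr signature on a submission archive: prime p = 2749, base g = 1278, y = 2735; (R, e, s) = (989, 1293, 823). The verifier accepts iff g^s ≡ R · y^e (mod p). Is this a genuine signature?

forged

g^s mod p:
Squares mod 2749: 1278^1≡1278, 1278^2≡378, 1278^4≡2685, 1278^8≡1347, 1278^16≡69, 1278^32≡2012, 1278^64≡1616, 1278^128≡2655, 1278^256≡589, 1278^512≡547
823 = 512 + 256 + 32 + 16 + 4 + 2 + 1, so 1278^823 ≡ 547·589·2012·69·2685·378·1278 ≡ 164 (mod 2749)
R · y^e mod p:
Squares mod 2749: 2735^1≡2735, 2735^2≡196, 2735^4≡2679, 2735^8≡2151, 2735^16≡234, 2735^32≡2525, 2735^64≡694, 2735^128≡561, 2735^256≡1335, 2735^512≡873, 2735^1024≡656
1293 = 1024 + 256 + 8 + 4 + 1, so 2735^1293 ≡ 656·1335·2151·2679·2735 ≡ 727 (mod 2749)
989·727 = 719003 ≡ 1514 (mod 2749)
164 ≠ 1514; the check fails.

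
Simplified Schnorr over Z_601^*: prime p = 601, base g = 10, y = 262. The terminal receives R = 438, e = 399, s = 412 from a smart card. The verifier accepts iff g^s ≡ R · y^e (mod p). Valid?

no

g^s mod p:
10^2 = 100
10^4 ≡ 100^2 = 10000 ≡ 384
10^8 ≡ 384^2 = 147456 ≡ 211
10^16 ≡ 211^2 = 44521 ≡ 47
10^32 ≡ 47^2 = 2209 ≡ 406
10^64 ≡ 406^2 = 164836 ≡ 162
10^128 ≡ 162^2 = 26244 ≡ 401
10^256 ≡ 401^2 = 160801 ≡ 334
412 = 256 + 128 + 16 + 8 + 4, so 10^412 ≡ 334·401·47·211·384 ≡ 341 (mod 601)
R · y^e mod p:
262^2 = 68644 ≡ 130
262^4 ≡ 130^2 = 16900 ≡ 72
262^8 ≡ 72^2 = 5184 ≡ 376
262^16 ≡ 376^2 = 141376 ≡ 141
262^32 ≡ 141^2 = 19881 ≡ 48
262^64 ≡ 48^2 = 2304 ≡ 501
262^128 ≡ 501^2 = 251001 ≡ 384
262^256 ≡ 384^2 = 147456 ≡ 211
399 = 256 + 128 + 8 + 4 + 2 + 1, so 262^399 ≡ 211·384·376·72·130·262 ≡ 227 (mod 601)
438·227 = 99426 ≡ 261 (mod 601)
341 ≠ 261; the check fails.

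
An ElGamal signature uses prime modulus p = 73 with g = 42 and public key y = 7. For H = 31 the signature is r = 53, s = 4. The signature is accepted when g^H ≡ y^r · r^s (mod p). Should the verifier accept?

accept

Left side g^H mod p:
Squares mod 73: 42^1≡42, 42^2≡12, 42^4≡71, 42^8≡4, 42^16≡16
31 = 16 + 8 + 4 + 2 + 1, so 42^31 ≡ 16·4·71·12·42 ≡ 20 (mod 73)
Right side y^r · r^s mod p:
Squares mod 73: 7^1≡7, 7^2≡49, 7^4≡65, 7^8≡64, 7^16≡8, 7^32≡64
53 = 32 + 16 + 4 + 1, so 7^53 ≡ 64·8·65·7 ≡ 17 (mod 73)
Squares mod 73: 53^1≡53, 53^2≡35, 53^4≡57
53^4 ≡ 57 (mod 73)
17·57 = 969 ≡ 20 (mod 73)
20 ≡ 20 (mod 73), so the signature is genuine.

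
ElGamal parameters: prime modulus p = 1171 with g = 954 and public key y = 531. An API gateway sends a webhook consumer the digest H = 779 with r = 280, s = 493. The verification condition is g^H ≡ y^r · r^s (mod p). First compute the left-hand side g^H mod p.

678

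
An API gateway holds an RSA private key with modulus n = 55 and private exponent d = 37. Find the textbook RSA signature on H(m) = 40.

50

Squares mod 55: (H(m))^1≡40, (H(m))^2≡5, (H(m))^4≡25, (H(m))^8≡20, (H(m))^16≡15, (H(m))^32≡5
37 = 32 + 4 + 1, so (H(m))^37 ≡ 5·25·40 ≡ 50 (mod 55)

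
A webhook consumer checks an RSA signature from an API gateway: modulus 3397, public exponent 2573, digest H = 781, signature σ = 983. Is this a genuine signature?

σ^2573 mod 3397 = 781
781 = H, so the signature checks out.

genuine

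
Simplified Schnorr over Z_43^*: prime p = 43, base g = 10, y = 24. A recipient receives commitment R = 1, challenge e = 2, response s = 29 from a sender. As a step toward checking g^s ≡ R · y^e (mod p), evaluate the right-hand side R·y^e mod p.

17

24^2 = 576 ≡ 17
R · y^e ≡ 1·17 = 17 ≡ 17 (mod 43)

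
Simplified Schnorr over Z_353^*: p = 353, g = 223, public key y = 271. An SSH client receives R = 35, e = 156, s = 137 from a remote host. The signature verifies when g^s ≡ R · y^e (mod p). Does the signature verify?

does not verify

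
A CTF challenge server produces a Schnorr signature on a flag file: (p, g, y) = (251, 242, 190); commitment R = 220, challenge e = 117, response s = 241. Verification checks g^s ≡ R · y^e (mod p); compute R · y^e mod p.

185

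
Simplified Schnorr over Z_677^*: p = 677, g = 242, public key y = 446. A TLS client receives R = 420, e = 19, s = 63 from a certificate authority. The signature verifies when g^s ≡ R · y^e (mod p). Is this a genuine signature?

g^s mod p:
242^2 = 58564 ≡ 342
242^4 ≡ 342^2 = 116964 ≡ 520
242^8 ≡ 520^2 = 270400 ≡ 277
242^16 ≡ 277^2 = 76729 ≡ 228
242^32 ≡ 228^2 = 51984 ≡ 532
63 = 32 + 16 + 8 + 4 + 2 + 1, so 242^63 ≡ 532·228·277·520·342·242 ≡ 403 (mod 677)
R · y^e mod p:
446^2 = 198916 ≡ 555
446^4 ≡ 555^2 = 308025 ≡ 667
446^8 ≡ 667^2 = 444889 ≡ 100
446^16 ≡ 100^2 = 10000 ≡ 522
19 = 16 + 2 + 1, so 446^19 ≡ 522·555·446 ≡ 471 (mod 677)
420·471 = 197820 ≡ 136 (mod 677)
403 ≠ 136; the check fails.

forged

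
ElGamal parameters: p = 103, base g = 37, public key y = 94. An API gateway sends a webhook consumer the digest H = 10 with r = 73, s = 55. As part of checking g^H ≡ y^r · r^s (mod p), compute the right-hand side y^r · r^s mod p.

34

Squares mod 103: 94^1≡94, 94^2≡81, 94^4≡72, 94^8≡34, 94^16≡23, 94^32≡14, 94^64≡93
73 = 64 + 8 + 1, so 94^73 ≡ 93·34·94 ≡ 73 (mod 103)
Squares mod 103: 73^1≡73, 73^2≡76, 73^4≡8, 73^8≡64, 73^16≡79, 73^32≡61
55 = 32 + 16 + 4 + 2 + 1, so 73^55 ≡ 61·79·8·76·73 ≡ 95 (mod 103)
y^r · r^s ≡ 73·95 = 6935 ≡ 34 (mod 103)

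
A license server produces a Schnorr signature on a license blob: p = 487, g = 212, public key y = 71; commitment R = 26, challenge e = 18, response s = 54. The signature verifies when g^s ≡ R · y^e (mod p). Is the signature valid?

g^s mod p:
Squares mod 487: 212^1≡212, 212^2≡140, 212^4≡120, 212^8≡277, 212^16≡270, 212^32≡337
54 = 32 + 16 + 4 + 2, so 212^54 ≡ 337·270·120·140 ≡ 362 (mod 487)
R · y^e mod p:
Squares mod 487: 71^1≡71, 71^2≡171, 71^4≡21, 71^8≡441, 71^16≡168
18 = 16 + 2, so 71^18 ≡ 168·171 ≡ 482 (mod 487)
26·482 = 12532 ≡ 357 (mod 487)
362 ≠ 357; the check fails.

invalid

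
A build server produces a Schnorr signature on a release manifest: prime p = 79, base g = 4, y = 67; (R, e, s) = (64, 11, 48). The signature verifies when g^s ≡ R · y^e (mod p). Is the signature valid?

invalid

g^s mod p:
4^2 = 16
4^4 ≡ 16^2 = 256 ≡ 19
4^8 ≡ 19^2 = 361 ≡ 45
4^16 ≡ 45^2 = 2025 ≡ 50
4^32 ≡ 50^2 = 2500 ≡ 51
48 = 32 + 16, so 4^48 ≡ 51·50 ≡ 22 (mod 79)
R · y^e mod p:
67^2 = 4489 ≡ 65
67^4 ≡ 65^2 = 4225 ≡ 38
67^8 ≡ 38^2 = 1444 ≡ 22
11 = 8 + 2 + 1, so 67^11 ≡ 22·65·67 ≡ 62 (mod 79)
64·62 = 3968 ≡ 18 (mod 79)
22 ≠ 18; the check fails.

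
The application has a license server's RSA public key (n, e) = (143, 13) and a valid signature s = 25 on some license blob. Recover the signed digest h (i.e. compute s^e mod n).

38

s^2 ≡ 25^2 = 625 ≡ 53
s^4 ≡ 53^2 = 2809 ≡ 92
s^8 ≡ 92^2 = 8464 ≡ 27
13 = 8 + 4 + 1, so s^13 ≡ 27·92·25 ≡ 38 (mod 143)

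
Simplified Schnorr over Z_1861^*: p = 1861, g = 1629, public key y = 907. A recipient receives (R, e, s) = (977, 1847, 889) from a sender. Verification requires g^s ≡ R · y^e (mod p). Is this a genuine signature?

forged

g^s mod p:
1629^2 = 2653641 ≡ 1716
1629^4 ≡ 1716^2 = 2944656 ≡ 554
1629^8 ≡ 554^2 = 306916 ≡ 1712
1629^16 ≡ 1712^2 = 2930944 ≡ 1730
1629^32 ≡ 1730^2 = 2992900 ≡ 412
1629^64 ≡ 412^2 = 169744 ≡ 393
1629^128 ≡ 393^2 = 154449 ≡ 1847
1629^256 ≡ 1847^2 = 3411409 ≡ 196
1629^512 ≡ 196^2 = 38416 ≡ 1196
889 = 512 + 256 + 64 + 32 + 16 + 8 + 1, so 1629^889 ≡ 1196·196·393·412·1730·1712·1629 ≡ 789 (mod 1861)
R · y^e mod p:
907^2 = 822649 ≡ 87
907^4 ≡ 87^2 = 7569 ≡ 125
907^8 ≡ 125^2 = 15625 ≡ 737
907^16 ≡ 737^2 = 543169 ≡ 1618
907^32 ≡ 1618^2 = 2617924 ≡ 1358
907^64 ≡ 1358^2 = 1844164 ≡ 1774
907^128 ≡ 1774^2 = 3147076 ≡ 125
907^256 ≡ 125^2 = 15625 ≡ 737
907^512 ≡ 737^2 = 543169 ≡ 1618
907^1024 ≡ 1618^2 = 2617924 ≡ 1358
1847 = 1024 + 512 + 256 + 32 + 16 + 4 + 2 + 1, so 907^1847 ≡ 1358·1618·737·1358·1618·125·87·907 ≡ 1789 (mod 1861)
977·1789 = 1747853 ≡ 374 (mod 1861)
789 ≠ 374; the check fails.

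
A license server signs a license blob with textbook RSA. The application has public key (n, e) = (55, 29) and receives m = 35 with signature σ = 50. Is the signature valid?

valid

Squares mod 55: σ^1≡50, σ^2≡25, σ^4≡20, σ^8≡15, σ^16≡5
29 = 16 + 8 + 4 + 1, so σ^29 ≡ 5·15·20·50 ≡ 35 (mod 55)
σ^29 mod 55 = 35 matches m.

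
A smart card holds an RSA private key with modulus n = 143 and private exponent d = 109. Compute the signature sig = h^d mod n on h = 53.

h^2 ≡ 53^2 = 2809 ≡ 92
h^4 ≡ 92^2 = 8464 ≡ 27
h^8 ≡ 27^2 = 729 ≡ 14
h^16 ≡ 14^2 = 196 ≡ 53
h^32 ≡ 53^2 = 2809 ≡ 92
h^64 ≡ 92^2 = 8464 ≡ 27
109 = 64 + 32 + 8 + 4 + 1, so h^109 ≡ 27·92·14·27·53 ≡ 27 (mod 143)

27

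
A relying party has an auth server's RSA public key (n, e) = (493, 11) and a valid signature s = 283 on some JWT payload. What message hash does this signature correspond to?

s^2 ≡ 283^2 = 80089 ≡ 223
s^4 ≡ 223^2 = 49729 ≡ 429
s^8 ≡ 429^2 = 184041 ≡ 152
11 = 8 + 2 + 1, so s^11 ≡ 152·223·283 ≡ 267 (mod 493)

267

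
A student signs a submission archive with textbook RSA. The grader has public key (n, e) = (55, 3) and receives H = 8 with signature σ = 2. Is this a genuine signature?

genuine

Squares mod 55: σ^1≡2, σ^2≡4
3 = 2 + 1, so σ^3 ≡ 4·2 ≡ 8 (mod 55)
8 = H, so the signature checks out.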